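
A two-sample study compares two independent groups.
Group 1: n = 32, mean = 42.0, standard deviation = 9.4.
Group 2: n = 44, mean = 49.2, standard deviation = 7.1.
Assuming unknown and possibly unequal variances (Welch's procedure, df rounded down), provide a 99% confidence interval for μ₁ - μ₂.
(-12.47, -1.93)

Difference: x̄₁ - x̄₂ = -7.20
SE = √(s₁²/n₁ + s₂²/n₂) = √(9.4²/32 + 7.1²/44) = 1.9766
df = 55.21 → 55 (Welch–Satterthwaite, rounded down)
t* = 2.668

CI: -7.20 ± 2.668 · 1.9766 = -7.20 ± 5.27 = (-12.47, -1.93)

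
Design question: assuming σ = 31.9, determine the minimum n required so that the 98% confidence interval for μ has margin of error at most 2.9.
n ≥ 655

For margin E ≤ 2.9:
n ≥ (z* · σ / E)²
n ≥ (2.326 · 31.9 / 2.9)²
n ≥ 654.64

Minimum n = 655 (rounding up)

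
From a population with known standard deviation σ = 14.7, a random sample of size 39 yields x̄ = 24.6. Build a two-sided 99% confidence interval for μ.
(18.54, 30.66)

z-interval (σ known):
z* = 2.576 for 99% confidence

Margin of error = z* · σ/√n = 2.576 · 14.7/√39 = 6.06

CI: (24.6 - 6.06, 24.6 + 6.06) = (18.54, 30.66)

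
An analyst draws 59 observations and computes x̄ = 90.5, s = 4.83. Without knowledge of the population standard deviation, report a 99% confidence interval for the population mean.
(88.83, 92.17)

t-interval (σ unknown):
df = n - 1 = 58
t* = 2.663 for 99% confidence

Margin of error = t* · s/√n = 2.663 · 4.83/√59 = 1.67

CI: (88.83, 92.17)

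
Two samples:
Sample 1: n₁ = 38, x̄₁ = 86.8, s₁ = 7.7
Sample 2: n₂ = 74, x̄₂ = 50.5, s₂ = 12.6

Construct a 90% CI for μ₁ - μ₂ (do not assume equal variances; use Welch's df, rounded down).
(33.11, 39.49)

Difference: x̄₁ - x̄₂ = 36.30
SE = √(s₁²/n₁ + s₂²/n₂) = √(7.7²/38 + 12.6²/74) = 1.9250
df = 106.58 → 106 (Welch–Satterthwaite, rounded down)
t* = 1.659

CI: 36.30 ± 1.659 · 1.9250 = 36.30 ± 3.19 = (33.11, 39.49)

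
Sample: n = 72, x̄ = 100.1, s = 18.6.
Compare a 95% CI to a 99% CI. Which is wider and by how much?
99% CI is wider by 2.86

df = 71
95% CI: t* = 1.994, (95.73, 104.47), width = 2 · t* · s/√n = 8.74
99% CI: t* = 2.647, (94.30, 105.90), width = 2 · t* · s/√n = 11.60

The 99% CI is wider by 11.60 - 8.74 = 2.86.
Higher confidence requires a wider interval.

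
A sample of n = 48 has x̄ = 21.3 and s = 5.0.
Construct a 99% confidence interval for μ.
(19.36, 23.24)

t-interval (σ unknown):
df = n - 1 = 47
t* = 2.685 for 99% confidence

Margin of error = t* · s/√n = 2.685 · 5.0/√48 = 1.94

CI: (19.36, 23.24)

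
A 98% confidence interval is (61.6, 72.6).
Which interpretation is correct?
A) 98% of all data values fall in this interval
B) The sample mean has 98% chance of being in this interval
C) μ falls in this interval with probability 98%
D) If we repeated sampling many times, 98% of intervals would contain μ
D

A) Wrong — a CI is about the parameter μ, not individual data values.
B) Wrong — x̄ is observed and sits in the interval by construction.
C) Wrong — μ is fixed; the randomness lives in the interval, not in μ.
D) Correct — this is the frequentist long-run coverage interpretation.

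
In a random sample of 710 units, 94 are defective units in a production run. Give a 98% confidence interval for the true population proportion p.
(0.103, 0.162)

Proportion CI:
p̂ = 94/710 = 0.13239
SE = √(p̂(1-p̂)/n) = √(0.13239 · 0.86761 / 710) = 0.01272

z* = 2.326
Margin = z* · SE = 2.326 · 0.01272 = 0.0296

CI: 0.13239 ± 0.0296 = (0.103, 0.162)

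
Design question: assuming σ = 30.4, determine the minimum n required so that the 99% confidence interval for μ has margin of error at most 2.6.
n ≥ 908

For margin E ≤ 2.6:
n ≥ (z* · σ / E)²
n ≥ (2.576 · 30.4 / 2.6)²
n ≥ 907.18

Minimum n = 908 (rounding up)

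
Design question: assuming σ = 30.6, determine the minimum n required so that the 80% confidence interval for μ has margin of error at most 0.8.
n ≥ 2405

For margin E ≤ 0.8:
n ≥ (z* · σ / E)²
n ≥ (1.282 · 30.6 / 0.8)²
n ≥ 2404.58

Minimum n = 2405 (rounding up)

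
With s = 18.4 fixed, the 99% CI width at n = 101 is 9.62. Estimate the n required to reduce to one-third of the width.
n ≈ 909

CI width ∝ 1/√n
To reduce width by factor 3, need √n to grow by 3 → need 3² = 9 times as many samples.

Current: n = 101, width = 9.62
New: n = 909, width ≈ 3.15

Width reduced by factor of 9.62/3.15 = 3.05.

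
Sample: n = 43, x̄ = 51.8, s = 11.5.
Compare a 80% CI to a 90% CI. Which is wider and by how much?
90% CI is wider by 1.33

df = 42
80% CI: t* = 1.302, (49.52, 54.08), width = 2 · t* · s/√n = 4.57
90% CI: t* = 1.682, (48.85, 54.75), width = 2 · t* · s/√n = 5.90

The 90% CI is wider by 5.90 - 4.57 = 1.33.
Higher confidence requires a wider interval.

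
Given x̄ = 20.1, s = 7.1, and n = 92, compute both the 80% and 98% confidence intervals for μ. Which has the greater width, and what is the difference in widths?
98% CI is wider by 1.60

df = 91
80% CI: t* = 1.291, (19.14, 21.06), width = 2 · t* · s/√n = 1.91
98% CI: t* = 2.368, (18.35, 21.85), width = 2 · t* · s/√n = 3.51

The 98% CI is wider by 3.51 - 1.91 = 1.60.
Higher confidence requires a wider interval.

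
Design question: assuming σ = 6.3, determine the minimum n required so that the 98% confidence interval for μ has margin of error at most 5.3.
n ≥ 8

For margin E ≤ 5.3:
n ≥ (z* · σ / E)²
n ≥ (2.326 · 6.3 / 5.3)²
n ≥ 7.64

Minimum n = 8 (rounding up)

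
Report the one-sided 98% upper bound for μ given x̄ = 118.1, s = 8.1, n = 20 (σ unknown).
μ ≤ 122.09

Upper bound (one-sided):
t* = 2.205 (one-sided for 98%)
Upper bound = x̄ + t* · s/√n = 118.1 + 2.205 · 8.1/√20 = 122.09

We are 98% confident that μ ≤ 122.09.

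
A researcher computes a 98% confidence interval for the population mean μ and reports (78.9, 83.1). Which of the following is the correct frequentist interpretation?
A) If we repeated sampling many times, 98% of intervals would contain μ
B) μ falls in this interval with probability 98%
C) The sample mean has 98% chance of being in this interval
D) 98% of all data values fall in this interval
A

A) Correct — this is the frequentist long-run coverage interpretation.
B) Wrong — μ is fixed; the randomness lives in the interval, not in μ.
C) Wrong — x̄ is observed and sits in the interval by construction.
D) Wrong — a CI is about the parameter μ, not individual data values.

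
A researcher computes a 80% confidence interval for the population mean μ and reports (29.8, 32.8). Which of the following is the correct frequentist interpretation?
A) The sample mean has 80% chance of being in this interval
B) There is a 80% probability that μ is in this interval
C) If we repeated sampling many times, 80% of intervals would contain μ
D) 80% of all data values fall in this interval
C

A) Wrong — x̄ is observed and sits in the interval by construction.
B) Wrong — μ is fixed; the randomness lives in the interval, not in μ.
C) Correct — this is the frequentist long-run coverage interpretation.
D) Wrong — a CI is about the parameter μ, not individual data values.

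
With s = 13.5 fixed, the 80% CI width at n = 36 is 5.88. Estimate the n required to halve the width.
n ≈ 144

CI width ∝ 1/√n
To reduce width by factor 2, need √n to grow by 2 → need 2² = 4 times as many samples.

Current: n = 36, width = 5.88
New: n = 144, width ≈ 2.90

Width reduced by factor of 5.88/2.90 = 2.03.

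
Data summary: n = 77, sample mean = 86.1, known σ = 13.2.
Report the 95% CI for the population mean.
(83.15, 89.05)

z-interval (σ known):
z* = 1.960 for 95% confidence

Margin of error = z* · σ/√n = 1.960 · 13.2/√77 = 2.95

CI: (86.1 - 2.95, 86.1 + 2.95) = (83.15, 89.05)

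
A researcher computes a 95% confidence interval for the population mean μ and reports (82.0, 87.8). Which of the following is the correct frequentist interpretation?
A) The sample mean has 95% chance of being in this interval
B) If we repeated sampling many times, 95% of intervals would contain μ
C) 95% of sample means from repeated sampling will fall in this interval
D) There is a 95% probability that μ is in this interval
B

A) Wrong — x̄ is observed and sits in the interval by construction.
B) Correct — this is the frequentist long-run coverage interpretation.
C) Wrong — coverage applies to intervals containing μ, not to future x̄ values.
D) Wrong — μ is fixed; the randomness lives in the interval, not in μ.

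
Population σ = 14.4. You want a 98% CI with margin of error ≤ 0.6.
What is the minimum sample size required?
n ≥ 3117

For margin E ≤ 0.6:
n ≥ (z* · σ / E)²
n ≥ (2.326 · 14.4 / 0.6)²
n ≥ 3116.32

Minimum n = 3117 (rounding up)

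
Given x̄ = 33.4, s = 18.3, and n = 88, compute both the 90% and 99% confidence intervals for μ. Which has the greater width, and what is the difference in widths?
99% CI is wider by 3.79

df = 87
90% CI: t* = 1.663, (30.16, 36.64), width = 2 · t* · s/√n = 6.49
99% CI: t* = 2.634, (28.26, 38.54), width = 2 · t* · s/√n = 10.28

The 99% CI is wider by 10.28 - 6.49 = 3.79.
Higher confidence requires a wider interval.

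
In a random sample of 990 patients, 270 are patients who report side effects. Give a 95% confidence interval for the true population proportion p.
(0.245, 0.300)

Proportion CI:
p̂ = 270/990 = 0.27273
SE = √(p̂(1-p̂)/n) = √(0.27273 · 0.72727 / 990) = 0.01415

z* = 1.960
Margin = z* · SE = 1.960 · 0.01415 = 0.0277

CI: 0.27273 ± 0.0277 = (0.245, 0.300)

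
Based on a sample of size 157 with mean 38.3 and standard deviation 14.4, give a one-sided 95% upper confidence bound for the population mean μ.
μ ≤ 40.20

Upper bound (one-sided):
t* = 1.655 (one-sided for 95%)
Upper bound = x̄ + t* · s/√n = 38.3 + 1.655 · 14.4/√157 = 40.20

We are 95% confident that μ ≤ 40.20.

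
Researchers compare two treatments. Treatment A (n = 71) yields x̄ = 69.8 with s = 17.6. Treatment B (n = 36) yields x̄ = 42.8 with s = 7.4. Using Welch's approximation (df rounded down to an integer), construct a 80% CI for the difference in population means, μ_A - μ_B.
(23.87, 30.13)

Difference: x̄₁ - x̄₂ = 27.00
SE = √(s₁²/n₁ + s₂²/n₂) = √(17.6²/71 + 7.4²/36) = 2.4257
df = 102.42 → 102 (Welch–Satterthwaite, rounded down)
t* = 1.290

CI: 27.00 ± 1.290 · 2.4257 = 27.00 ± 3.13 = (23.87, 30.13)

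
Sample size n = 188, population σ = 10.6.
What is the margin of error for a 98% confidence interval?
Margin of error = 1.80

Margin of error = z* · σ/√n
= 2.326 · 10.6/√188
= 2.326 · 10.6/13.7113
= 1.80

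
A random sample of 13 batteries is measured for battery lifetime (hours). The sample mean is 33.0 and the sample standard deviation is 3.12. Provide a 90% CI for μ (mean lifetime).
(31.46, 34.54)

t-interval (σ unknown):
df = n - 1 = 12
t* = 1.782 for 90% confidence

Margin of error = t* · s/√n = 1.782 · 3.12/√13 = 1.54

CI: (31.46, 34.54)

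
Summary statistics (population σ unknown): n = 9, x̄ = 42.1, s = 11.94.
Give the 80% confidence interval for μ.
(36.54, 47.66)

t-interval (σ unknown):
df = n - 1 = 8
t* = 1.397 for 80% confidence

Margin of error = t* · s/√n = 1.397 · 11.94/√9 = 5.56

CI: (36.54, 47.66)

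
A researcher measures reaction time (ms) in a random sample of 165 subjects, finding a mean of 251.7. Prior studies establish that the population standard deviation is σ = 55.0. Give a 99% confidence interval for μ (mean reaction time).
(240.67, 262.73)

z-interval (σ known):
z* = 2.576 for 99% confidence

Margin of error = z* · σ/√n = 2.576 · 55.0/√165 = 11.03

CI: (251.7 - 11.03, 251.7 + 11.03) = (240.67, 262.73)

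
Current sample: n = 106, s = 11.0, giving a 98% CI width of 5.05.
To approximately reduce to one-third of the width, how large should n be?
n ≈ 954

CI width ∝ 1/√n
To reduce width by factor 3, need √n to grow by 3 → need 3² = 9 times as many samples.

Current: n = 106, width = 5.05
New: n = 954, width ≈ 1.66

Width reduced by factor of 5.05/1.66 = 3.04.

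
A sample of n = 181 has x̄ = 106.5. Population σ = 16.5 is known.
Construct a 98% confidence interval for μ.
(103.65, 109.35)

z-interval (σ known):
z* = 2.326 for 98% confidence

Margin of error = z* · σ/√n = 2.326 · 16.5/√181 = 2.85

CI: (106.5 - 2.85, 106.5 + 2.85) = (103.65, 109.35)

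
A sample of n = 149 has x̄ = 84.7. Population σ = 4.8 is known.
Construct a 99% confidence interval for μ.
(83.69, 85.71)

z-interval (σ known):
z* = 2.576 for 99% confidence

Margin of error = z* · σ/√n = 2.576 · 4.8/√149 = 1.01

CI: (84.7 - 1.01, 84.7 + 1.01) = (83.69, 85.71)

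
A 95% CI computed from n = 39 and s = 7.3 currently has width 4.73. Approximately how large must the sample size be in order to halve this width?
n ≈ 156

CI width ∝ 1/√n
To reduce width by factor 2, need √n to grow by 2 → need 2² = 4 times as many samples.

Current: n = 39, width = 4.73
New: n = 156, width ≈ 2.31

Width reduced by factor of 4.73/2.31 = 2.05.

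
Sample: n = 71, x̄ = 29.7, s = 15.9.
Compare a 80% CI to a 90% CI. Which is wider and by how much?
90% CI is wider by 1.41

df = 70
80% CI: t* = 1.294, (27.26, 32.14), width = 2 · t* · s/√n = 4.88
90% CI: t* = 1.667, (26.55, 32.85), width = 2 · t* · s/√n = 6.29

The 90% CI is wider by 6.29 - 4.88 = 1.41.
Higher confidence requires a wider interval.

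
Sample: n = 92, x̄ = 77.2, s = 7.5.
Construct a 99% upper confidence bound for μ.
μ ≤ 79.05

Upper bound (one-sided):
t* = 2.368 (one-sided for 99%)
Upper bound = x̄ + t* · s/√n = 77.2 + 2.368 · 7.5/√92 = 79.05

We are 99% confident that μ ≤ 79.05.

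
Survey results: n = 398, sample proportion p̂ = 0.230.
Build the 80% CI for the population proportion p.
(0.203, 0.257)

Proportion CI:
SE = √(p̂(1-p̂)/n) = √(0.230 · 0.770 / 398) = 0.02109

z* = 1.282
Margin = z* · SE = 1.282 · 0.02109 = 0.0270

CI: 0.230 ± 0.0270 = (0.203, 0.257)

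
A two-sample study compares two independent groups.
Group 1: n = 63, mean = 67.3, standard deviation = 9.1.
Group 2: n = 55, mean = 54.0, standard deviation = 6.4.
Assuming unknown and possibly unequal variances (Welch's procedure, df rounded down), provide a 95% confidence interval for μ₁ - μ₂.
(10.46, 16.14)

Difference: x̄₁ - x̄₂ = 13.30
SE = √(s₁²/n₁ + s₂²/n₂) = √(9.1²/63 + 6.4²/55) = 1.4350
df = 111.18 → 111 (Welch–Satterthwaite, rounded down)
t* = 1.982

CI: 13.30 ± 1.982 · 1.4350 = 13.30 ± 2.84 = (10.46, 16.14)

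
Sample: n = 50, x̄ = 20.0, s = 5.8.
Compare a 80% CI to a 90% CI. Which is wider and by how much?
90% CI is wider by 0.62

df = 49
80% CI: t* = 1.299, (18.93, 21.07), width = 2 · t* · s/√n = 2.13
90% CI: t* = 1.677, (18.62, 21.38), width = 2 · t* · s/√n = 2.75

The 90% CI is wider by 2.75 - 2.13 = 0.62.
Higher confidence requires a wider interval.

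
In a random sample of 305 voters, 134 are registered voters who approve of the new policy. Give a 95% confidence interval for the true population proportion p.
(0.384, 0.495)

Proportion CI:
p̂ = 134/305 = 0.43934
SE = √(p̂(1-p̂)/n) = √(0.43934 · 0.56066 / 305) = 0.02842

z* = 1.960
Margin = z* · SE = 1.960 · 0.02842 = 0.0557

CI: 0.43934 ± 0.0557 = (0.384, 0.495)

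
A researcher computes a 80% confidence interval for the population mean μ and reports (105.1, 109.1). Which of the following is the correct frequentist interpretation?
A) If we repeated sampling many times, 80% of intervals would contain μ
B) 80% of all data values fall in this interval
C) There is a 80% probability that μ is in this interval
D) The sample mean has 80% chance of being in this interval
A

A) Correct — this is the frequentist long-run coverage interpretation.
B) Wrong — a CI is about the parameter μ, not individual data values.
C) Wrong — μ is fixed; the randomness lives in the interval, not in μ.
D) Wrong — x̄ is observed and sits in the interval by construction.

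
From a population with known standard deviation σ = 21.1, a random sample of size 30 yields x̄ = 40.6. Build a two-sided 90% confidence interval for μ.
(34.26, 46.94)

z-interval (σ known):
z* = 1.645 for 90% confidence

Margin of error = z* · σ/√n = 1.645 · 21.1/√30 = 6.34

CI: (40.6 - 6.34, 40.6 + 6.34) = (34.26, 46.94)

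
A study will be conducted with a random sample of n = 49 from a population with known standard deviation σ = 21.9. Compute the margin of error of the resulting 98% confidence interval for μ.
Margin of error = 7.28

Margin of error = z* · σ/√n
= 2.326 · 21.9/√49
= 2.326 · 21.9/7.0000
= 7.28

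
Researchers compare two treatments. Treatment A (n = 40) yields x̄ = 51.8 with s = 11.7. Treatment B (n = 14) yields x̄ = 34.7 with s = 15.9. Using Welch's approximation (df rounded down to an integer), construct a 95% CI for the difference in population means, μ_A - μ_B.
(7.36, 26.84)

Difference: x̄₁ - x̄₂ = 17.10
SE = √(s₁²/n₁ + s₂²/n₂) = √(11.7²/40 + 15.9²/14) = 4.6347
df = 18.18 → 18 (Welch–Satterthwaite, rounded down)
t* = 2.101

CI: 17.10 ± 2.101 · 4.6347 = 17.10 ± 9.74 = (7.36, 26.84)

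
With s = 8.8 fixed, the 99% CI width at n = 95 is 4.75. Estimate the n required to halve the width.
n ≈ 380

CI width ∝ 1/√n
To reduce width by factor 2, need √n to grow by 2 → need 2² = 4 times as many samples.

Current: n = 95, width = 4.75
New: n = 380, width ≈ 2.34

Width reduced by factor of 4.75/2.34 = 2.03.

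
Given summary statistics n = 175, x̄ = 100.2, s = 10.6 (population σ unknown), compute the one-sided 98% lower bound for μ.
μ ≥ 98.54

Lower bound (one-sided):
t* = 2.069 (one-sided for 98%)
Lower bound = x̄ - t* · s/√n = 100.2 - 2.069 · 10.6/√175 = 98.54

We are 98% confident that μ ≥ 98.54.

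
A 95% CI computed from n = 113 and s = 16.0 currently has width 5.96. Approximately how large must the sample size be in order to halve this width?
n ≈ 452

CI width ∝ 1/√n
To reduce width by factor 2, need √n to grow by 2 → need 2² = 4 times as many samples.

Current: n = 113, width = 5.96
New: n = 452, width ≈ 2.96

Width reduced by factor of 5.96/2.96 = 2.01.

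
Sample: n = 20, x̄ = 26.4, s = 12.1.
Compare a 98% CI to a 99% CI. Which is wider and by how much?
99% CI is wider by 1.74

df = 19
98% CI: t* = 2.539, (19.53, 33.27), width = 2 · t* · s/√n = 13.74
99% CI: t* = 2.861, (18.66, 34.14), width = 2 · t* · s/√n = 15.48

The 99% CI is wider by 15.48 - 13.74 = 1.74.
Higher confidence requires a wider interval.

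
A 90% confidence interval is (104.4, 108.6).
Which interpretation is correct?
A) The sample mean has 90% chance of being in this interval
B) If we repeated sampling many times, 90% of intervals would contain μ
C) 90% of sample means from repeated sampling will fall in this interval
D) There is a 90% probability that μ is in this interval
B

A) Wrong — x̄ is observed and sits in the interval by construction.
B) Correct — this is the frequentist long-run coverage interpretation.
C) Wrong — coverage applies to intervals containing μ, not to future x̄ values.
D) Wrong — μ is fixed; the randomness lives in the interval, not in μ.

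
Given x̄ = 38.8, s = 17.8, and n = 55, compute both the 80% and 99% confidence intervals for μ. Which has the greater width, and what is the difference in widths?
99% CI is wider by 6.59

df = 54
80% CI: t* = 1.297, (35.69, 41.91), width = 2 · t* · s/√n = 6.23
99% CI: t* = 2.670, (32.39, 45.21), width = 2 · t* · s/√n = 12.82

The 99% CI is wider by 12.82 - 6.23 = 6.59.
Higher confidence requires a wider interval.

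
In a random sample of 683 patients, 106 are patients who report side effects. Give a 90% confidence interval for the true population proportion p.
(0.132, 0.178)

Proportion CI:
p̂ = 106/683 = 0.15520
SE = √(p̂(1-p̂)/n) = √(0.15520 · 0.84480 / 683) = 0.01386

z* = 1.645
Margin = z* · SE = 1.645 · 0.01386 = 0.0228

CI: 0.15520 ± 0.0228 = (0.132, 0.178)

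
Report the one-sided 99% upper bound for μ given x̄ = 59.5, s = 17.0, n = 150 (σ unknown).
μ ≤ 62.76

Upper bound (one-sided):
t* = 2.352 (one-sided for 99%)
Upper bound = x̄ + t* · s/√n = 59.5 + 2.352 · 17.0/√150 = 62.76

We are 99% confident that μ ≤ 62.76.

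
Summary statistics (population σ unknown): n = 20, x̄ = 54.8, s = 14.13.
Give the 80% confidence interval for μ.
(50.60, 59.00)

t-interval (σ unknown):
df = n - 1 = 19
t* = 1.328 for 80% confidence

Margin of error = t* · s/√n = 1.328 · 14.13/√20 = 4.20

CI: (50.60, 59.00)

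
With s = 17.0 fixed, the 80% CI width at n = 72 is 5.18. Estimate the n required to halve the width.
n ≈ 288

CI width ∝ 1/√n
To reduce width by factor 2, need √n to grow by 2 → need 2² = 4 times as many samples.

Current: n = 72, width = 5.18
New: n = 288, width ≈ 2.57

Width reduced by factor of 5.18/2.57 = 2.02.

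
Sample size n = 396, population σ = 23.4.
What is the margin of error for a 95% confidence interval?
Margin of error = 2.30

Margin of error = z* · σ/√n
= 1.960 · 23.4/√396
= 1.960 · 23.4/19.8997
= 2.30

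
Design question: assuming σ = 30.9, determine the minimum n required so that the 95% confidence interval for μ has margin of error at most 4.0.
n ≥ 230

For margin E ≤ 4.0:
n ≥ (z* · σ / E)²
n ≥ (1.960 · 30.9 / 4.0)²
n ≥ 229.25

Minimum n = 230 (rounding up)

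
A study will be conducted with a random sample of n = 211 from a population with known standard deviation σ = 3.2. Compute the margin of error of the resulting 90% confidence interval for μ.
Margin of error = 0.36

Margin of error = z* · σ/√n
= 1.645 · 3.2/√211
= 1.645 · 3.2/14.5258
= 0.36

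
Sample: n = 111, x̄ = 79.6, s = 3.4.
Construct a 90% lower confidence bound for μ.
μ ≥ 79.18

Lower bound (one-sided):
t* = 1.289 (one-sided for 90%)
Lower bound = x̄ - t* · s/√n = 79.6 - 1.289 · 3.4/√111 = 79.18

We are 90% confident that μ ≥ 79.18.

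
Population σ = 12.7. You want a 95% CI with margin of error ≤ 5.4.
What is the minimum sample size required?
n ≥ 22

For margin E ≤ 5.4:
n ≥ (z* · σ / E)²
n ≥ (1.960 · 12.7 / 5.4)²
n ≥ 21.25

Minimum n = 22 (rounding up)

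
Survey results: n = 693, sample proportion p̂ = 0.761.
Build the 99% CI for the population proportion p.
(0.719, 0.803)

Proportion CI:
SE = √(p̂(1-p̂)/n) = √(0.761 · 0.239 / 693) = 0.01620

z* = 2.576
Margin = z* · SE = 2.576 · 0.01620 = 0.0417

CI: 0.761 ± 0.0417 = (0.719, 0.803)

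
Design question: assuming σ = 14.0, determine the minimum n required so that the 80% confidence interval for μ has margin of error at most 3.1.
n ≥ 34

For margin E ≤ 3.1:
n ≥ (z* · σ / E)²
n ≥ (1.282 · 14.0 / 3.1)²
n ≥ 33.52

Minimum n = 34 (rounding up)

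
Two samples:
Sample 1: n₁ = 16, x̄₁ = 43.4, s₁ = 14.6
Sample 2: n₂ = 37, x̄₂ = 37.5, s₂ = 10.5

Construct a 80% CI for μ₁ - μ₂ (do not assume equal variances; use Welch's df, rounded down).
(0.57, 11.23)

Difference: x̄₁ - x̄₂ = 5.90
SE = √(s₁²/n₁ + s₂²/n₂) = √(14.6²/16 + 10.5²/37) = 4.0376
df = 22.00 → 22 (Welch–Satterthwaite, rounded down)
t* = 1.321

CI: 5.90 ± 1.321 · 4.0376 = 5.90 ± 5.33 = (0.57, 11.23)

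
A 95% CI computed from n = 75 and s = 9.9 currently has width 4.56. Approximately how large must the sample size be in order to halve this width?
n ≈ 300

CI width ∝ 1/√n
To reduce width by factor 2, need √n to grow by 2 → need 2² = 4 times as many samples.

Current: n = 75, width = 4.56
New: n = 300, width ≈ 2.25

Width reduced by factor of 4.56/2.25 = 2.03.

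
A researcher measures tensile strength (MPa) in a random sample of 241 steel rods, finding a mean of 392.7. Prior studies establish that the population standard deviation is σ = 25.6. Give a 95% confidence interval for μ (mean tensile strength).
(389.47, 395.93)

z-interval (σ known):
z* = 1.960 for 95% confidence

Margin of error = z* · σ/√n = 1.960 · 25.6/√241 = 3.23

CI: (392.7 - 3.23, 392.7 + 3.23) = (389.47, 395.93)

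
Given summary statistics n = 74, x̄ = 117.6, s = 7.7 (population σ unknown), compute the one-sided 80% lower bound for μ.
μ ≥ 116.84

Lower bound (one-sided):
t* = 0.847 (one-sided for 80%)
Lower bound = x̄ - t* · s/√n = 117.6 - 0.847 · 7.7/√74 = 116.84

We are 80% confident that μ ≥ 116.84.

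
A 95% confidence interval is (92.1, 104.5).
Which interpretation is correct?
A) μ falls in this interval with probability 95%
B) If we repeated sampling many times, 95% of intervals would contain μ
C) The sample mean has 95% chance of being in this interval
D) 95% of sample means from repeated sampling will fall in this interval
B

A) Wrong — μ is fixed; the randomness lives in the interval, not in μ.
B) Correct — this is the frequentist long-run coverage interpretation.
C) Wrong — x̄ is observed and sits in the interval by construction.
D) Wrong — coverage applies to intervals containing μ, not to future x̄ values.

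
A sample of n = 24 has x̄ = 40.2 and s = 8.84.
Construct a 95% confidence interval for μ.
(36.47, 43.93)

t-interval (σ unknown):
df = n - 1 = 23
t* = 2.069 for 95% confidence

Margin of error = t* · s/√n = 2.069 · 8.84/√24 = 3.73

CI: (36.47, 43.93)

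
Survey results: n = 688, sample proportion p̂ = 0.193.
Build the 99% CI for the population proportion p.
(0.154, 0.232)

Proportion CI:
SE = √(p̂(1-p̂)/n) = √(0.193 · 0.807 / 688) = 0.01505

z* = 2.576
Margin = z* · SE = 2.576 · 0.01505 = 0.0388

CI: 0.193 ± 0.0388 = (0.154, 0.232)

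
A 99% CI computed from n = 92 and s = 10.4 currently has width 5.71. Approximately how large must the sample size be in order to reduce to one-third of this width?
n ≈ 828

CI width ∝ 1/√n
To reduce width by factor 3, need √n to grow by 3 → need 3² = 9 times as many samples.

Current: n = 92, width = 5.71
New: n = 828, width ≈ 1.87

Width reduced by factor of 5.71/1.87 = 3.05.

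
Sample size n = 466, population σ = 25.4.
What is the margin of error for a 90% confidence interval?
Margin of error = 1.94

Margin of error = z* · σ/√n
= 1.645 · 25.4/√466
= 1.645 · 25.4/21.5870
= 1.94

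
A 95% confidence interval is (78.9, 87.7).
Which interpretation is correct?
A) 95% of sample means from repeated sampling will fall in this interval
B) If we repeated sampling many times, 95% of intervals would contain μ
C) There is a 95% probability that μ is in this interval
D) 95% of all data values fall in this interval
B

A) Wrong — coverage applies to intervals containing μ, not to future x̄ values.
B) Correct — this is the frequentist long-run coverage interpretation.
C) Wrong — μ is fixed; the randomness lives in the interval, not in μ.
D) Wrong — a CI is about the parameter μ, not individual data values.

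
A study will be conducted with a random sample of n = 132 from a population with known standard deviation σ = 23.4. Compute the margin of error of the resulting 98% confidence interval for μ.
Margin of error = 4.74

Margin of error = z* · σ/√n
= 2.326 · 23.4/√132
= 2.326 · 23.4/11.4891
= 4.74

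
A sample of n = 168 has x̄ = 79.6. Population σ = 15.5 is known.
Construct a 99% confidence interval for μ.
(76.52, 82.68)

z-interval (σ known):
z* = 2.576 for 99% confidence

Margin of error = z* · σ/√n = 2.576 · 15.5/√168 = 3.08

CI: (79.6 - 3.08, 79.6 + 3.08) = (76.52, 82.68)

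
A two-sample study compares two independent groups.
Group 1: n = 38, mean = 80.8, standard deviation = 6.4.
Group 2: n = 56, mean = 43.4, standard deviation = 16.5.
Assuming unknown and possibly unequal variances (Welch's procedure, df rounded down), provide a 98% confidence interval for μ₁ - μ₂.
(31.61, 43.19)

Difference: x̄₁ - x̄₂ = 37.40
SE = √(s₁²/n₁ + s₂²/n₂) = √(6.4²/38 + 16.5²/56) = 2.4371
df = 76.50 → 76 (Welch–Satterthwaite, rounded down)
t* = 2.376

CI: 37.40 ± 2.376 · 2.4371 = 37.40 ± 5.79 = (31.61, 43.19)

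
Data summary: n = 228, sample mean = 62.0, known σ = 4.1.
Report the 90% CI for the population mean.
(61.55, 62.45)

z-interval (σ known):
z* = 1.645 for 90% confidence

Margin of error = z* · σ/√n = 1.645 · 4.1/√228 = 0.45

CI: (62.0 - 0.45, 62.0 + 0.45) = (61.55, 62.45)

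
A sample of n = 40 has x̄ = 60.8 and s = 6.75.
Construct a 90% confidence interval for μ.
(59.00, 62.60)

t-interval (σ unknown):
df = n - 1 = 39
t* = 1.685 for 90% confidence

Margin of error = t* · s/√n = 1.685 · 6.75/√40 = 1.80

CI: (59.00, 62.60)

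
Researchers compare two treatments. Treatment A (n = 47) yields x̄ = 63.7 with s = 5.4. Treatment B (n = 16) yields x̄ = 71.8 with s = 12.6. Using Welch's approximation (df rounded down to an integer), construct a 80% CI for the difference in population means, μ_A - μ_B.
(-12.44, -3.76)

Difference: x̄₁ - x̄₂ = -8.10
SE = √(s₁²/n₁ + s₂²/n₂) = √(5.4²/47 + 12.6²/16) = 3.2470
df = 16.91 → 16 (Welch–Satterthwaite, rounded down)
t* = 1.337

CI: -8.10 ± 1.337 · 3.2470 = -8.10 ± 4.34 = (-12.44, -3.76)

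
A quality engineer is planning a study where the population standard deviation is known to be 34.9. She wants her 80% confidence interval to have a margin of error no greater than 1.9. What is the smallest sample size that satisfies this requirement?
n ≥ 555

For margin E ≤ 1.9:
n ≥ (z* · σ / E)²
n ≥ (1.282 · 34.9 / 1.9)²
n ≥ 554.52

Minimum n = 555 (rounding up)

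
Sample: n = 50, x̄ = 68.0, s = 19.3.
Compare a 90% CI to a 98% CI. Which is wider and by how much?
98% CI is wider by 3.98

df = 49
90% CI: t* = 1.677, (63.42, 72.58), width = 2 · t* · s/√n = 9.15
98% CI: t* = 2.405, (61.44, 74.56), width = 2 · t* · s/√n = 13.13

The 98% CI is wider by 13.13 - 9.15 = 3.98.
Higher confidence requires a wider interval.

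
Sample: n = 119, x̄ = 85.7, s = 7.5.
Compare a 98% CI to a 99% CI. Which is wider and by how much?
99% CI is wider by 0.36

df = 118
98% CI: t* = 2.358, (84.08, 87.32), width = 2 · t* · s/√n = 3.24
99% CI: t* = 2.618, (83.90, 87.50), width = 2 · t* · s/√n = 3.60

The 99% CI is wider by 3.60 - 3.24 = 0.36.
Higher confidence requires a wider interval.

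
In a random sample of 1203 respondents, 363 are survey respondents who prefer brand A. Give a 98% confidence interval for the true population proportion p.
(0.271, 0.333)

Proportion CI:
p̂ = 363/1203 = 0.30175
SE = √(p̂(1-p̂)/n) = √(0.30175 · 0.69825 / 1203) = 0.01323

z* = 2.326
Margin = z* · SE = 2.326 · 0.01323 = 0.0308

CI: 0.30175 ± 0.0308 = (0.271, 0.333)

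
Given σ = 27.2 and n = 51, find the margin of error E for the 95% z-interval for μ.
Margin of error = 7.47

Margin of error = z* · σ/√n
= 1.960 · 27.2/√51
= 1.960 · 27.2/7.1414
= 7.47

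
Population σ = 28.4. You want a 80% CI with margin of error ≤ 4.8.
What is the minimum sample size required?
n ≥ 58

For margin E ≤ 4.8:
n ≥ (z* · σ / E)²
n ≥ (1.282 · 28.4 / 4.8)²
n ≥ 57.53

Minimum n = 58 (rounding up)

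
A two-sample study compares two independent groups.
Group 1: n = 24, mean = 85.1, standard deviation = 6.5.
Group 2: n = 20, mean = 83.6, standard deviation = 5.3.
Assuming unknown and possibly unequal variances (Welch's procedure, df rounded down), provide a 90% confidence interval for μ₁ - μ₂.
(-1.49, 4.49)

Difference: x̄₁ - x̄₂ = 1.50
SE = √(s₁²/n₁ + s₂²/n₂) = √(6.5²/24 + 5.3²/20) = 1.7790
df = 41.99 → 41 (Welch–Satterthwaite, rounded down)
t* = 1.683

CI: 1.50 ± 1.683 · 1.7790 = 1.50 ± 2.99 = (-1.49, 4.49)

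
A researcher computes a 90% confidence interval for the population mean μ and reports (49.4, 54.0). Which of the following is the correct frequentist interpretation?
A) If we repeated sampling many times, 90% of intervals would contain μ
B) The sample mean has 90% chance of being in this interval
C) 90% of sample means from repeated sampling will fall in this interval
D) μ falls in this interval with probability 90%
A

A) Correct — this is the frequentist long-run coverage interpretation.
B) Wrong — x̄ is observed and sits in the interval by construction.
C) Wrong — coverage applies to intervals containing μ, not to future x̄ values.
D) Wrong — μ is fixed; the randomness lives in the interval, not in μ.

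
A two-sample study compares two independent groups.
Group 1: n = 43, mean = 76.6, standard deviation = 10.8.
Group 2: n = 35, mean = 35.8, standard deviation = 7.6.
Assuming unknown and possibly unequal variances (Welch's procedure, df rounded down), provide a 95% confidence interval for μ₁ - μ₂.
(36.64, 44.96)

Difference: x̄₁ - x̄₂ = 40.80
SE = √(s₁²/n₁ + s₂²/n₂) = √(10.8²/43 + 7.6²/35) = 2.0887
df = 74.56 → 74 (Welch–Satterthwaite, rounded down)
t* = 1.993

CI: 40.80 ± 1.993 · 2.0887 = 40.80 ± 4.16 = (36.64, 44.96)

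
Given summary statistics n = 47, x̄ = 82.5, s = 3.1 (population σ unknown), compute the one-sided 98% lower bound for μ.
μ ≥ 81.54

Lower bound (one-sided):
t* = 2.114 (one-sided for 98%)
Lower bound = x̄ - t* · s/√n = 82.5 - 2.114 · 3.1/√47 = 81.54

We are 98% confident that μ ≥ 81.54.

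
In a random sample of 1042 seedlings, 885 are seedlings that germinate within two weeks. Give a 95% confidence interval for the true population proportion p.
(0.828, 0.871)

Proportion CI:
p̂ = 885/1042 = 0.84933
SE = √(p̂(1-p̂)/n) = √(0.84933 · 0.15067 / 1042) = 0.01108

z* = 1.960
Margin = z* · SE = 1.960 · 0.01108 = 0.0217

CI: 0.84933 ± 0.0217 = (0.828, 0.871)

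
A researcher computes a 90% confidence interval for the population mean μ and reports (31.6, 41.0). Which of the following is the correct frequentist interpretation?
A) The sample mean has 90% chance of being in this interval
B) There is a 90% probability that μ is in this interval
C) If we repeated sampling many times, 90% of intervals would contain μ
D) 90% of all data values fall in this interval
C

A) Wrong — x̄ is observed and sits in the interval by construction.
B) Wrong — μ is fixed; the randomness lives in the interval, not in μ.
C) Correct — this is the frequentist long-run coverage interpretation.
D) Wrong — a CI is about the parameter μ, not individual data values.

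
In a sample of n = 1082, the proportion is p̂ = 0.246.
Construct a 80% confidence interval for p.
(0.229, 0.263)

Proportion CI:
SE = √(p̂(1-p̂)/n) = √(0.246 · 0.754 / 1082) = 0.01309

z* = 1.282
Margin = z* · SE = 1.282 · 0.01309 = 0.0168

CI: 0.246 ± 0.0168 = (0.229, 0.263)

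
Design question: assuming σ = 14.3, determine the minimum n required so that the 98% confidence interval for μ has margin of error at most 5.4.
n ≥ 38

For margin E ≤ 5.4:
n ≥ (z* · σ / E)²
n ≥ (2.326 · 14.3 / 5.4)²
n ≥ 37.94

Minimum n = 38 (rounding up)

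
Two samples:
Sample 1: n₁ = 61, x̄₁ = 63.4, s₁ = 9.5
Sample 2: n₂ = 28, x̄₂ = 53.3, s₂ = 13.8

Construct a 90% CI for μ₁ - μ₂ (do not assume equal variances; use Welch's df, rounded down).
(5.25, 14.95)

Difference: x̄₁ - x̄₂ = 10.10
SE = √(s₁²/n₁ + s₂²/n₂) = √(9.5²/61 + 13.8²/28) = 2.8777
df = 39.19 → 39 (Welch–Satterthwaite, rounded down)
t* = 1.685

CI: 10.10 ± 1.685 · 2.8777 = 10.10 ± 4.85 = (5.25, 14.95)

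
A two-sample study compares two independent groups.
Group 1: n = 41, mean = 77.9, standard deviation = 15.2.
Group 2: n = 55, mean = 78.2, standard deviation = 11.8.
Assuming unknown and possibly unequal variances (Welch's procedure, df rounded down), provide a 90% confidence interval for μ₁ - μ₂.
(-5.06, 4.46)

Difference: x̄₁ - x̄₂ = -0.30
SE = √(s₁²/n₁ + s₂²/n₂) = √(15.2²/41 + 11.8²/55) = 2.8578
df = 73.09 → 73 (Welch–Satterthwaite, rounded down)
t* = 1.666

CI: -0.30 ± 1.666 · 2.8578 = -0.30 ± 4.76 = (-5.06, 4.46)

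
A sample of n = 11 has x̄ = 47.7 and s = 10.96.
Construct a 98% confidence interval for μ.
(38.57, 56.83)

t-interval (σ unknown):
df = n - 1 = 10
t* = 2.764 for 98% confidence

Margin of error = t* · s/√n = 2.764 · 10.96/√11 = 9.13

CI: (38.57, 56.83)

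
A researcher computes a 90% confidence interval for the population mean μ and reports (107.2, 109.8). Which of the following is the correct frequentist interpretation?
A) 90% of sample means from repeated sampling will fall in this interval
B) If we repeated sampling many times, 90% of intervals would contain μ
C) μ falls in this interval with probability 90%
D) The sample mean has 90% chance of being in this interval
B

A) Wrong — coverage applies to intervals containing μ, not to future x̄ values.
B) Correct — this is the frequentist long-run coverage interpretation.
C) Wrong — μ is fixed; the randomness lives in the interval, not in μ.
D) Wrong — x̄ is observed and sits in the interval by construction.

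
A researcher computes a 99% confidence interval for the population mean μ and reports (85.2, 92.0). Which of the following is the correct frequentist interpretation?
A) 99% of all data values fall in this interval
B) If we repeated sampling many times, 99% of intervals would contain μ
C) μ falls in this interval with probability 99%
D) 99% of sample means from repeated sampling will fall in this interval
B

A) Wrong — a CI is about the parameter μ, not individual data values.
B) Correct — this is the frequentist long-run coverage interpretation.
C) Wrong — μ is fixed; the randomness lives in the interval, not in μ.
D) Wrong — coverage applies to intervals containing μ, not to future x̄ values.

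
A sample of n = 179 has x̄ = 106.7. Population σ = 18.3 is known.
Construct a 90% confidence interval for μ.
(104.45, 108.95)

z-interval (σ known):
z* = 1.645 for 90% confidence

Margin of error = z* · σ/√n = 1.645 · 18.3/√179 = 2.25

CI: (106.7 - 2.25, 106.7 + 2.25) = (104.45, 108.95)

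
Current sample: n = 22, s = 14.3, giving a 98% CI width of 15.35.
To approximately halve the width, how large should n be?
n ≈ 88

CI width ∝ 1/√n
To reduce width by factor 2, need √n to grow by 2 → need 2² = 4 times as many samples.

Current: n = 22, width = 15.35
New: n = 88, width ≈ 7.23

Width reduced by factor of 15.35/7.23 = 2.12.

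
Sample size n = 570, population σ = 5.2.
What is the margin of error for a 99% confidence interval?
Margin of error = 0.56

Margin of error = z* · σ/√n
= 2.576 · 5.2/√570
= 2.576 · 5.2/23.8747
= 0.56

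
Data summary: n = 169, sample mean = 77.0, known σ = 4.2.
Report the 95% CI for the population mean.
(76.37, 77.63)

z-interval (σ known):
z* = 1.960 for 95% confidence

Margin of error = z* · σ/√n = 1.960 · 4.2/√169 = 0.63

CI: (77.0 - 0.63, 77.0 + 0.63) = (76.37, 77.63)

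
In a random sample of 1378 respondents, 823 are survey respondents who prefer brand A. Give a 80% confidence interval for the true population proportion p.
(0.580, 0.614)

Proportion CI:
p̂ = 823/1378 = 0.59724
SE = √(p̂(1-p̂)/n) = √(0.59724 · 0.40276 / 1378) = 0.01321

z* = 1.282
Margin = z* · SE = 1.282 · 0.01321 = 0.0169

CI: 0.59724 ± 0.0169 = (0.580, 0.614)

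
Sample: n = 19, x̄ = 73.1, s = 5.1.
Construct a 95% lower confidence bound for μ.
μ ≥ 71.07

Lower bound (one-sided):
t* = 1.734 (one-sided for 95%)
Lower bound = x̄ - t* · s/√n = 73.1 - 1.734 · 5.1/√19 = 71.07

We are 95% confident that μ ≥ 71.07.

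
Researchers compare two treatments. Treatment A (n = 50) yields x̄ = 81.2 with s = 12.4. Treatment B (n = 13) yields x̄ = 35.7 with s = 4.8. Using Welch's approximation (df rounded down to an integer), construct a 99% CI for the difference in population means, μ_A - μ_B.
(39.61, 51.39)

Difference: x̄₁ - x̄₂ = 45.50
SE = √(s₁²/n₁ + s₂²/n₂) = √(12.4²/50 + 4.8²/13) = 2.2017
df = 51.67 → 51 (Welch–Satterthwaite, rounded down)
t* = 2.676

CI: 45.50 ± 2.676 · 2.2017 = 45.50 ± 5.89 = (39.61, 51.39)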